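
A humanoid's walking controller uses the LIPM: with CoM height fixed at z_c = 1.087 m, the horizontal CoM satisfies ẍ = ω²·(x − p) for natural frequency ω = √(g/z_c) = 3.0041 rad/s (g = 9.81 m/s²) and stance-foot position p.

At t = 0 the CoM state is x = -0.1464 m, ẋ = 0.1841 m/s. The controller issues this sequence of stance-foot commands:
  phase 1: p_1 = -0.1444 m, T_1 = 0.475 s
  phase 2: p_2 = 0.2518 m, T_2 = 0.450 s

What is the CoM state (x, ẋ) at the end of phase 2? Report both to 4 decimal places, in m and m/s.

phase 1: p=-0.1444, T=0.475, ωT=1.426948, cosh=2.203002, sinh=1.962961; start (x,ẋ)=(-0.146400, 0.184100) → end (x,ẋ)=(-0.028510, 0.393779)
phase 2: p=0.2518, T=0.450, ωT=1.351845, cosh=2.061656, sinh=1.802893; start (x,ẋ)=(-0.028510, 0.393779) → end (x,ẋ)=(-0.089779, -0.706343)

x = -0.0898, ẋ = -0.7063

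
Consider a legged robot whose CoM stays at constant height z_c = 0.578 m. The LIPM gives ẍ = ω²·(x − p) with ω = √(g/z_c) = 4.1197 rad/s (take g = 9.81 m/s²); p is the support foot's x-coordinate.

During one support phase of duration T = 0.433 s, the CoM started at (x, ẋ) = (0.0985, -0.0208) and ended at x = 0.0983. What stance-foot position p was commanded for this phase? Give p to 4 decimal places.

p = 0.0915

ωT = 4.1197·0.433 = 1.783830; cosh(ωT) = 3.060303, sinh(ωT) = 2.892309
x(T) = p + (x₀−p)·cosh(ωT) + (ẋ₀/ω)·sinh(ωT) ⇒ p·(1 − cosh) = x(T) − x₀·cosh − (ẋ₀/ω)·sinh
numerator   = 0.0983 − (0.0985)·3.060303 − (-0.0208/4.1197)·2.892309 = -0.188537
denominator = 1 − 3.060303 = -2.060303
p = -0.188537 / -2.060303 = 0.0915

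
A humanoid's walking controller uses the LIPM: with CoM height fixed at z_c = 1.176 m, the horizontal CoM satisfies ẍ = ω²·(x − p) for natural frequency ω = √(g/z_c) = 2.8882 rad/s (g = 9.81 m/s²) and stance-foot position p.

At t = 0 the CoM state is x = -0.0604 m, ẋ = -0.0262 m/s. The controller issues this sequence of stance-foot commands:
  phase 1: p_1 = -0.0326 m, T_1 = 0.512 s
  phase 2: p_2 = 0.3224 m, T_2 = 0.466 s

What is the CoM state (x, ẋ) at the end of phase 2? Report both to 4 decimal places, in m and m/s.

phase 1: p=-0.0326, T=0.512, ωT=1.478758, cosh=2.307708, sinh=2.079787; start (x,ẋ)=(-0.060400, -0.026200) → end (x,ẋ)=(-0.115621, -0.227452)
phase 2: p=0.3224, T=0.466, ωT=1.345901, cosh=2.050976, sinh=1.790671; start (x,ẋ)=(-0.115621, -0.227452) → end (x,ẋ)=(-0.716990, -2.731862)

x = -0.7170, ẋ = -2.7319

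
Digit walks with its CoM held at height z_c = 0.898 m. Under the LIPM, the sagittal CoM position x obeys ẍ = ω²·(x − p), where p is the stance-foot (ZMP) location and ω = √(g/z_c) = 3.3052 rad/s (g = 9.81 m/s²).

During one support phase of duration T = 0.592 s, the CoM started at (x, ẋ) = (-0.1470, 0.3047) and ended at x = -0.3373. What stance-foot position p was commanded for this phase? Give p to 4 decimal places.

p = 0.0485

ωT = 3.3052·0.592 = 1.956678; cosh(ωT) = 3.608556, sinh(ωT) = 3.467229
x(T) = p + (x₀−p)·cosh(ωT) + (ẋ₀/ω)·sinh(ωT) ⇒ p·(1 − cosh) = x(T) − x₀·cosh − (ẋ₀/ω)·sinh
numerator   = -0.3373 − (-0.1470)·3.608556 − (0.3047/3.3052)·3.467229 = -0.126479
denominator = 1 − 3.608556 = -2.608556
p = -0.126479 / -2.608556 = 0.0485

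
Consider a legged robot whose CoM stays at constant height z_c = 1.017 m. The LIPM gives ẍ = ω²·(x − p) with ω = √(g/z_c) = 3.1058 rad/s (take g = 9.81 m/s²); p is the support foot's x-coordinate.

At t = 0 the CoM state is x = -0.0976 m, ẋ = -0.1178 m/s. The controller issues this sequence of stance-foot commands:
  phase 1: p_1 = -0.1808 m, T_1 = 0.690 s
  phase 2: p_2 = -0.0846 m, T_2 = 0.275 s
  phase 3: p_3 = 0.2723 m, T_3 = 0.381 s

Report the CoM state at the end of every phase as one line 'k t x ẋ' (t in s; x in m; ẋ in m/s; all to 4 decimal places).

phase 1: p=-0.1808, T=0.690, ωT=2.143002, cosh=4.321147, sinh=4.203845; start (x,ẋ)=(-0.097600, -0.117800) → end (x,ẋ)=(0.019272, 0.577253)
phase 2: p=-0.0846, T=0.275, ωT=0.854095, cosh=1.387458, sinh=0.961790; start (x,ẋ)=(0.019272, 0.577253) → end (x,ẋ)=(0.238279, 1.111192)
phase 3: p=0.2723, T=0.381, ωT=1.183310, cosh=1.785713, sinh=1.479450; start (x,ẋ)=(0.238279, 1.111192) → end (x,ẋ)=(0.740865, 1.827946)

1 0.6900 0.0193 0.5773
2 0.9650 0.2383 1.1112
3 1.3460 0.7409 1.8279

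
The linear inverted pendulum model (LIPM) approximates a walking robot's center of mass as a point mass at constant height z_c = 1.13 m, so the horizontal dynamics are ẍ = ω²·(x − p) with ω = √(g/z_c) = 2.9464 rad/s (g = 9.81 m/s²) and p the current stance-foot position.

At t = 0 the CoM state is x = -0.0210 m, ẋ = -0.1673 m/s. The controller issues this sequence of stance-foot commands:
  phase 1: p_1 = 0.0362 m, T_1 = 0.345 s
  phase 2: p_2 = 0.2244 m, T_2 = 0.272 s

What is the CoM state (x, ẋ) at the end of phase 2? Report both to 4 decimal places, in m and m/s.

phase 1: p=0.0362, T=0.345, ωT=1.016508, cosh=1.562692, sinh=1.200836; start (x,ẋ)=(-0.021000, -0.167300) → end (x,ẋ)=(-0.121371, -0.463820)
phase 2: p=0.2244, T=0.272, ωT=0.801421, cosh=1.338698, sinh=0.890007; start (x,ẋ)=(-0.121371, -0.463820) → end (x,ẋ)=(-0.378587, -1.527636)

x = -0.3786, ẋ = -1.5276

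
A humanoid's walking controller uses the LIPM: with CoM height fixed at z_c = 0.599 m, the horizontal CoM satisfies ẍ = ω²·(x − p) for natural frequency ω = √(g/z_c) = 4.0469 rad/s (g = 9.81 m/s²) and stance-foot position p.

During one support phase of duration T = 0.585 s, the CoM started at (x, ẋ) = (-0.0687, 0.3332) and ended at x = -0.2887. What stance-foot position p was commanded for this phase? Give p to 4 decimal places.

ωT = 4.0469·0.585 = 2.367436; cosh(ωT) = 5.381863, sinh(ωT) = 5.288142
x(T) = p + (x₀−p)·cosh(ωT) + (ẋ₀/ω)·sinh(ωT) ⇒ p·(1 − cosh) = x(T) − x₀·cosh − (ẋ₀/ω)·sinh
numerator   = -0.2887 − (-0.0687)·5.381863 − (0.3332/4.0469)·5.288142 = -0.354363
denominator = 1 − 5.381863 = -4.381863
p = -0.354363 / -4.381863 = 0.0809

p = 0.0809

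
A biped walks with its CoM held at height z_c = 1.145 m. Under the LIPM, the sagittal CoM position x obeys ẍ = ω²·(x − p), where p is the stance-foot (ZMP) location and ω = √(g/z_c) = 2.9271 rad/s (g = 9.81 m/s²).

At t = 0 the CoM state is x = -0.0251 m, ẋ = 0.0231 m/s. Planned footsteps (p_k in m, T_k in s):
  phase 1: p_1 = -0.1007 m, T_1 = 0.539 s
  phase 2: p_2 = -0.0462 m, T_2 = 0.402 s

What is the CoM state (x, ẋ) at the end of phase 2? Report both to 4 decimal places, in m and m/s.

x = 0.5151, ẋ = 1.6794

phase 1: p=-0.1007, T=0.539, ωT=1.577707, cosh=2.525142, sinh=2.318694; start (x,ẋ)=(-0.025100, 0.023100) → end (x,ẋ)=(0.108499, 0.571432)
phase 2: p=-0.0462, T=0.402, ωT=1.176694, cosh=1.775965, sinh=1.467669; start (x,ẋ)=(0.108499, 0.571432) → end (x,ẋ)=(0.515060, 1.679433)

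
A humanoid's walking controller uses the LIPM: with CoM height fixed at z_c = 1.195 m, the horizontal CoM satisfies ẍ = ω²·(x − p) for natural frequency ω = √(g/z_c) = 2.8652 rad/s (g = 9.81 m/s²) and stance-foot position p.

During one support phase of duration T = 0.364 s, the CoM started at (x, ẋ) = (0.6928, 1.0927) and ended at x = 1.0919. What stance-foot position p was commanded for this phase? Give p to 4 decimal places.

p = 0.8185

ωT = 2.8652·0.364 = 1.042933; cosh(ωT) = 1.594973, sinh(ωT) = 1.242554
x(T) = p + (x₀−p)·cosh(ωT) + (ẋ₀/ω)·sinh(ωT) ⇒ p·(1 − cosh) = x(T) − x₀·cosh − (ẋ₀/ω)·sinh
numerator   = 1.0919 − (0.6928)·1.594973 − (1.0927/2.8652)·1.242554 = -0.486969
denominator = 1 − 1.594973 = -0.594973
p = -0.486969 / -0.594973 = 0.8185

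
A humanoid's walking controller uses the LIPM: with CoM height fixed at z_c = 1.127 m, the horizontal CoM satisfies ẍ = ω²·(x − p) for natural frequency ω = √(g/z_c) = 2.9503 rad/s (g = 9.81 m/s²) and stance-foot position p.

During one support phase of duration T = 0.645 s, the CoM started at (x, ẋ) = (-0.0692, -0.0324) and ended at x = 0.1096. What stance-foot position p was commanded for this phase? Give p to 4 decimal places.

p = -0.1577

ωT = 2.9503·0.645 = 1.902943; cosh(ωT) = 3.427366, sinh(ωT) = 3.278237
x(T) = p + (x₀−p)·cosh(ωT) + (ẋ₀/ω)·sinh(ωT) ⇒ p·(1 − cosh) = x(T) − x₀·cosh − (ẋ₀/ω)·sinh
numerator   = 0.1096 − (-0.0692)·3.427366 − (-0.0324/2.9503)·3.278237 = 0.382775
denominator = 1 − 3.427366 = -2.427366
p = 0.382775 / -2.427366 = -0.1577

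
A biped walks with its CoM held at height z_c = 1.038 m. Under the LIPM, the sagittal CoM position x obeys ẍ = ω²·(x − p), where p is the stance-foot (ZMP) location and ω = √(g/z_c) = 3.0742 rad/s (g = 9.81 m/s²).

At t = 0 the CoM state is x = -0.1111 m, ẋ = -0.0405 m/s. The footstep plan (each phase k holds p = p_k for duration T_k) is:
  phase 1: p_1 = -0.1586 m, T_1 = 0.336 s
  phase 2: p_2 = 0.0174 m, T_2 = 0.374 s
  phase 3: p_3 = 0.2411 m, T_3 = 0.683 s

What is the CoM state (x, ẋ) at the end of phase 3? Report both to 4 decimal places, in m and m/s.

x = -1.7142, ẋ = -5.9082

phase 1: p=-0.1586, T=0.336, ωT=1.032931, cosh=1.582625, sinh=1.226663; start (x,ẋ)=(-0.111100, -0.040500) → end (x,ẋ)=(-0.099586, 0.115027)
phase 2: p=0.0174, T=0.374, ωT=1.149751, cosh=1.737061, sinh=1.420345; start (x,ẋ)=(-0.099586, 0.115027) → end (x,ẋ)=(-0.132666, -0.311001)
phase 3: p=0.2411, T=0.683, ωT=2.099679, cosh=4.143021, sinh=4.020525; start (x,ẋ)=(-0.132666, -0.311001) → end (x,ẋ)=(-1.714157, -5.908196)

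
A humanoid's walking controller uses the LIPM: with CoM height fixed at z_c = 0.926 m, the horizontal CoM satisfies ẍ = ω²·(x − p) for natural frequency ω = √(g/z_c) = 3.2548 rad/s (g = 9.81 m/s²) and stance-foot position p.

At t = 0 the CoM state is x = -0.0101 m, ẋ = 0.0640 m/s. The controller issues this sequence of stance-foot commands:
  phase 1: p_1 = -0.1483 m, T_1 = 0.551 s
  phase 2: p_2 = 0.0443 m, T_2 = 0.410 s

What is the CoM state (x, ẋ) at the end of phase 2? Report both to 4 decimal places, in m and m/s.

phase 1: p=-0.1483, T=0.551, ωT=1.793395, cosh=3.088107, sinh=2.921713; start (x,ẋ)=(-0.010100, 0.064000) → end (x,ẋ)=(0.335927, 1.511864)
phase 2: p=0.0443, T=0.410, ωT=1.334468, cosh=2.030637, sinh=1.767338; start (x,ẋ)=(0.335927, 1.511864) → end (x,ẋ)=(1.457422, 4.747582)

x = 1.4574, ẋ = 4.7476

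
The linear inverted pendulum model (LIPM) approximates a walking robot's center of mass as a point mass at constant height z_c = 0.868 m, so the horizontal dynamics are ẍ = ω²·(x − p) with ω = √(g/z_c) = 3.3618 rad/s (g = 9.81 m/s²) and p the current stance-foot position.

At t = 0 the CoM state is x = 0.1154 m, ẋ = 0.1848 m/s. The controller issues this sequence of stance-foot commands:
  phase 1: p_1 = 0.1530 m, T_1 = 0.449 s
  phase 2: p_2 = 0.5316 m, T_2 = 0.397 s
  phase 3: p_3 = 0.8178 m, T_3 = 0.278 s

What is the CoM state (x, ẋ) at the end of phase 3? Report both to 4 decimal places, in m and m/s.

x = -1.0742, ẋ = -5.8440

phase 1: p=0.1530, T=0.449, ωT=1.509448, cosh=2.372633, sinh=2.151601; start (x,ẋ)=(0.115400, 0.184800) → end (x,ẋ)=(0.182064, 0.166492)
phase 2: p=0.5316, T=0.397, ωT=1.334635, cosh=2.030931, sinh=1.767677; start (x,ẋ)=(0.182064, 0.166492) → end (x,ẋ)=(-0.090740, -1.739012)
phase 3: p=0.8178, T=0.278, ωT=0.934580, cosh=1.469448, sinh=1.076697; start (x,ẋ)=(-0.090740, -1.739012) → end (x,ẋ)=(-1.074213, -5.843976)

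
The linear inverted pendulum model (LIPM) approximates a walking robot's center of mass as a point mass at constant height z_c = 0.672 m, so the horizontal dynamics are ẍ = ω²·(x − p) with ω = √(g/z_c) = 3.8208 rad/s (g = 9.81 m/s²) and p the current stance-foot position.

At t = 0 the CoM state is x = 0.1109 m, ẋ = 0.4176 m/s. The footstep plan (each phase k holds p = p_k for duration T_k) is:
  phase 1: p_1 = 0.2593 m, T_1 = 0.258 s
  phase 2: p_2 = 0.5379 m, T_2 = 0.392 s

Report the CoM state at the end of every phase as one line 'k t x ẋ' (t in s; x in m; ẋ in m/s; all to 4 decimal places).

phase 1: p=0.2593, T=0.258, ωT=0.985766, cosh=1.526509, sinh=1.153356; start (x,ẋ)=(0.110900, 0.417600) → end (x,ẋ)=(0.158824, -0.016490)
phase 2: p=0.5379, T=0.392, ωT=1.497754, cosh=2.347632, sinh=2.124000; start (x,ẋ)=(0.158824, -0.016490) → end (x,ẋ)=(-0.361199, -3.115061)

1 0.2580 0.1588 -0.0165
2 0.6500 -0.3612 -3.1151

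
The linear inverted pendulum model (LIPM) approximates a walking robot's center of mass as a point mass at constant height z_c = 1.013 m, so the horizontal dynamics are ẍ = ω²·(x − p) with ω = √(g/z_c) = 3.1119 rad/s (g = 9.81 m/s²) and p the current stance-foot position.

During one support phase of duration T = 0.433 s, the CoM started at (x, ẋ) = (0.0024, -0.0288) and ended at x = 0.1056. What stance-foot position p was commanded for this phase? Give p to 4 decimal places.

ωT = 3.1119·0.433 = 1.347453; cosh(ωT) = 2.053757, sinh(ωT) = 1.793855
x(T) = p + (x₀−p)·cosh(ωT) + (ẋ₀/ω)·sinh(ωT) ⇒ p·(1 − cosh) = x(T) − x₀·cosh − (ẋ₀/ω)·sinh
numerator   = 0.1056 − (0.0024)·2.053757 − (-0.0288/3.1119)·1.793855 = 0.117273
denominator = 1 − 2.053757 = -1.053757
p = 0.117273 / -1.053757 = -0.1113

p = -0.1113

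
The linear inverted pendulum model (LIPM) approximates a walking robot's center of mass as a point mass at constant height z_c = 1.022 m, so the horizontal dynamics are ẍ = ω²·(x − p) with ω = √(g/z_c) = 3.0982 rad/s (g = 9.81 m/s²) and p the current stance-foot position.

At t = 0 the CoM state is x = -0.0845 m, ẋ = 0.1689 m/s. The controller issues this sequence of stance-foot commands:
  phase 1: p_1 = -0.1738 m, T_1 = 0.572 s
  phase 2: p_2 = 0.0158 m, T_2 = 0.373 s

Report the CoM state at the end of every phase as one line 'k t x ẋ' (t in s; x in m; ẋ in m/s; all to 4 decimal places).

phase 1: p=-0.1738, T=0.572, ωT=1.772170, cosh=3.026786, sinh=2.856823; start (x,ẋ)=(-0.084500, 0.168900) → end (x,ẋ)=(0.252233, 1.301619)
phase 2: p=0.0158, T=0.373, ωT=1.155629, cosh=1.745439, sinh=1.430580; start (x,ẋ)=(0.252233, 1.301619) → end (x,ẋ)=(1.029497, 3.319822)

1 0.5720 0.2522 1.3016
2 0.9450 1.0295 3.3198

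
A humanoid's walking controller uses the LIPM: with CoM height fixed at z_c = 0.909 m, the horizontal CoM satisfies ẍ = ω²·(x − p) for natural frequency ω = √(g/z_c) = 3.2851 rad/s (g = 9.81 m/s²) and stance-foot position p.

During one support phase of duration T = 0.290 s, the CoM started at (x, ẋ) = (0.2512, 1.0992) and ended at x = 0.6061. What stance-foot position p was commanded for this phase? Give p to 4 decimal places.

p = 0.2805

ωT = 3.2851·0.290 = 0.952679; cosh(ωT) = 1.489176, sinh(ωT) = 1.103470
x(T) = p + (x₀−p)·cosh(ωT) + (ẋ₀/ω)·sinh(ωT) ⇒ p·(1 − cosh) = x(T) − x₀·cosh − (ẋ₀/ω)·sinh
numerator   = 0.6061 − (0.2512)·1.489176 − (1.0992/3.2851)·1.103470 = -0.137204
denominator = 1 − 1.489176 = -0.489176
p = -0.137204 / -0.489176 = 0.2805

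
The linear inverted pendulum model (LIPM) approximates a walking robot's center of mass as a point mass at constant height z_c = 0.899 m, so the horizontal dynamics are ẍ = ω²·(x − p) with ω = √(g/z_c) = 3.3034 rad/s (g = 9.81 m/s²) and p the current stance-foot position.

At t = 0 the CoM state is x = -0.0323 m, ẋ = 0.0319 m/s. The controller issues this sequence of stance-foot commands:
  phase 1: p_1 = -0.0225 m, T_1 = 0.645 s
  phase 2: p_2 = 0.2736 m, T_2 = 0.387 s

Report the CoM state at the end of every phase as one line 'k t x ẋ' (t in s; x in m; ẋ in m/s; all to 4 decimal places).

1 0.6450 -0.0243 0.0018
2 1.0320 -0.3018 -1.6261

phase 1: p=-0.0225, T=0.645, ωT=2.130693, cosh=4.269728, sinh=4.150973; start (x,ẋ)=(-0.032300, 0.031900) → end (x,ẋ)=(-0.024259, 0.001824)
phase 2: p=0.2736, T=0.387, ωT=1.278416, cosh=1.934712, sinh=1.656234; start (x,ẋ)=(-0.024259, 0.001824) → end (x,ẋ)=(-0.301756, -1.626117)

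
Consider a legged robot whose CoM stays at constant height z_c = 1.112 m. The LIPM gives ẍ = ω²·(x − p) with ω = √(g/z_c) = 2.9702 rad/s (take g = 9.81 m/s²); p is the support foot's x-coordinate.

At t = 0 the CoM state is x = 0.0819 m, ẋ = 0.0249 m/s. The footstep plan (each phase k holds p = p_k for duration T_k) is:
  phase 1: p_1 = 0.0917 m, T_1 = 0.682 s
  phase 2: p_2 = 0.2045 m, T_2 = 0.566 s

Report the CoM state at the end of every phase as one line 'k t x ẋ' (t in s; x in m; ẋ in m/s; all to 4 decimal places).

phase 1: p=0.0917, T=0.682, ωT=2.025676, cosh=3.856571, sinh=3.724666; start (x,ẋ)=(0.081900, 0.024900) → end (x,ẋ)=(0.085131, -0.012389)
phase 2: p=0.2045, T=0.566, ωT=1.681133, cosh=2.778901, sinh=2.592738; start (x,ẋ)=(0.085131, -0.012389) → end (x,ẋ)=(-0.138030, -0.953686)

1 0.6820 0.0851 -0.0124
2 1.2480 -0.1380 -0.9537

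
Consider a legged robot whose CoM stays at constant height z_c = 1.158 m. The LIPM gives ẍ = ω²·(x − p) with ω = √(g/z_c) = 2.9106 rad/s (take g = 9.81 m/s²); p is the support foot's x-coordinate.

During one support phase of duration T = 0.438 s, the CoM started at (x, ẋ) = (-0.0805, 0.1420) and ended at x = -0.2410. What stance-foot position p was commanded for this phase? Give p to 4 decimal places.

p = 0.1789

ωT = 2.9106·0.438 = 1.274843; cosh(ωT) = 1.928807, sinh(ωT) = 1.649332
x(T) = p + (x₀−p)·cosh(ωT) + (ẋ₀/ω)·sinh(ωT) ⇒ p·(1 − cosh) = x(T) − x₀·cosh − (ẋ₀/ω)·sinh
numerator   = -0.2410 − (-0.0805)·1.928807 − (0.1420/2.9106)·1.649332 = -0.166197
denominator = 1 − 1.928807 = -0.928807
p = -0.166197 / -0.928807 = 0.1789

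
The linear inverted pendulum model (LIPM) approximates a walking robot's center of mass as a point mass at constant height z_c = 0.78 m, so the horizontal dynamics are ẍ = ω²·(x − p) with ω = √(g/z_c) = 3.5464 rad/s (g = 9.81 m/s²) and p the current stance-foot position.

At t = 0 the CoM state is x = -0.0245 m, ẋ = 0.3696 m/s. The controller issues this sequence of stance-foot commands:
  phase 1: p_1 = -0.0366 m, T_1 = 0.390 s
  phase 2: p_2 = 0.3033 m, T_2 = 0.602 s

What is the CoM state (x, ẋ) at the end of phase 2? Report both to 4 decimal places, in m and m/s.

phase 1: p=-0.0366, T=0.390, ωT=1.383096, cosh=2.119014, sinh=1.868213; start (x,ẋ)=(-0.024500, 0.369600) → end (x,ẋ)=(0.183742, 0.863355)
phase 2: p=0.3033, T=0.602, ωT=2.134933, cosh=4.287365, sinh=4.169113; start (x,ẋ)=(0.183742, 0.863355) → end (x,ẋ)=(0.805664, 1.933816)

x = 0.8057, ẋ = 1.9338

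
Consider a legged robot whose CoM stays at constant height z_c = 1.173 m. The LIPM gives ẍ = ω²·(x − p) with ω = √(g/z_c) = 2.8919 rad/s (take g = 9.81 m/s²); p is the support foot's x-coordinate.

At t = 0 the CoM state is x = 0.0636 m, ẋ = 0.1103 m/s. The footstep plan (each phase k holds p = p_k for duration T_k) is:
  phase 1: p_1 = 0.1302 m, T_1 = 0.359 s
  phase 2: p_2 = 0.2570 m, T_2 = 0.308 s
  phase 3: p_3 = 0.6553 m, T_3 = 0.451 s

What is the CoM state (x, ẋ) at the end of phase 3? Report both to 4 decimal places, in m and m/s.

x = -1.0719, ẋ = -4.6295

phase 1: p=0.1302, T=0.359, ωT=1.038192, cosh=1.589100, sinh=1.235006; start (x,ẋ)=(0.063600, 0.110300) → end (x,ẋ)=(0.071470, -0.062585)
phase 2: p=0.2570, T=0.308, ωT=0.890705, cosh=1.423607, sinh=1.013241; start (x,ẋ)=(0.071470, -0.062585) → end (x,ẋ)=(-0.029049, -0.632734)
phase 3: p=0.6553, T=0.451, ωT=1.304247, cosh=1.978145, sinh=1.706768; start (x,ẋ)=(-0.029049, -0.632734) → end (x,ẋ)=(-1.071875, -4.629453)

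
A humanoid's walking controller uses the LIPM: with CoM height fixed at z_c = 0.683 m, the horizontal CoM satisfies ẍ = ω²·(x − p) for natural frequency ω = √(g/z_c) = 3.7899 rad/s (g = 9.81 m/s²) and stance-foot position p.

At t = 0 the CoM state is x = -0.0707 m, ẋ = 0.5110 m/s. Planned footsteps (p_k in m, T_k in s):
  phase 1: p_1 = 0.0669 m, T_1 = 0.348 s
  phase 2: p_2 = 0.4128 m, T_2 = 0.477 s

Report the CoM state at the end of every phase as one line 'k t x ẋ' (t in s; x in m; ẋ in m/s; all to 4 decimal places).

1 0.3480 0.0253 0.1184
2 0.8250 -0.7076 -3.9857

phase 1: p=0.0669, T=0.348, ωT=1.318885, cosh=2.003342, sinh=1.735909; start (x,ẋ)=(-0.070700, 0.511000) → end (x,ẋ)=(0.025296, 0.118448)
phase 2: p=0.4128, T=0.477, ωT=1.807782, cosh=3.130464, sinh=2.966447; start (x,ẋ)=(0.025296, 0.118448) → end (x,ẋ)=(-0.707554, -3.985727)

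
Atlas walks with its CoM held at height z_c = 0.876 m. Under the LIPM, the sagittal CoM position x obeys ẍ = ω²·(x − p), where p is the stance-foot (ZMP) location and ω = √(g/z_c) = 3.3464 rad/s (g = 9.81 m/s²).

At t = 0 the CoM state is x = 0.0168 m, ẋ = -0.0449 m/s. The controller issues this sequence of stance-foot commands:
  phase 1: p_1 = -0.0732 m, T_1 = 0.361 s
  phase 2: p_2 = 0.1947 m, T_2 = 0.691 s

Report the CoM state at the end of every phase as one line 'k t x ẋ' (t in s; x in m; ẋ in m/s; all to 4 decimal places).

1 0.3610 0.0704 0.3772
2 1.0520 0.1245 -0.1564

phase 1: p=-0.0732, T=0.361, ωT=1.208050, cosh=1.822866, sinh=1.524087; start (x,ẋ)=(0.016800, -0.044900) → end (x,ẋ)=(0.070409, 0.377172)
phase 2: p=0.1947, T=0.691, ωT=2.312362, cosh=5.098640, sinh=4.999613; start (x,ẋ)=(0.070409, 0.377172) → end (x,ẋ)=(0.124488, -0.156419)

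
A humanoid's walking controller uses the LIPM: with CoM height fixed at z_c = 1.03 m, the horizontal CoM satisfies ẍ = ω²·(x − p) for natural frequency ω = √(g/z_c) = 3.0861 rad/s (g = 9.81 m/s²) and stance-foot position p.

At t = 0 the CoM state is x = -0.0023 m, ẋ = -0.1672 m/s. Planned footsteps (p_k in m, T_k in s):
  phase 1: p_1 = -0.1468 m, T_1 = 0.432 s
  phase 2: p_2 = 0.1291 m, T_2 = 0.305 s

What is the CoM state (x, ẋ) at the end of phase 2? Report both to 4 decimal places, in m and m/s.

x = 0.1710, ẋ = 0.3984

phase 1: p=-0.1468, T=0.432, ωT=1.333195, cosh=2.028389, sinh=1.764755; start (x,ẋ)=(-0.002300, -0.167200) → end (x,ẋ)=(0.050691, 0.447831)
phase 2: p=0.1291, T=0.305, ωT=0.941260, cosh=1.476673, sinh=1.086537; start (x,ẋ)=(0.050691, 0.447831) → end (x,ẋ)=(0.170985, 0.398380)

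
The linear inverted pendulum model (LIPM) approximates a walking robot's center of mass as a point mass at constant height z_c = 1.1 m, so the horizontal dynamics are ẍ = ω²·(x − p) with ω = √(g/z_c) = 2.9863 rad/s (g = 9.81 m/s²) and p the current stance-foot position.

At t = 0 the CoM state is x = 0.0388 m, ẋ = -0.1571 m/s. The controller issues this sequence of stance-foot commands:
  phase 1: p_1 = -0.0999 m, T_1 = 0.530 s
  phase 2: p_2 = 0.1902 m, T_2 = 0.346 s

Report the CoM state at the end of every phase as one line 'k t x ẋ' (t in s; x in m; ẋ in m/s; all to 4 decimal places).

1 0.5300 0.1293 0.5671
2 0.8760 0.3269 0.6747

phase 1: p=-0.0999, T=0.530, ωT=1.582739, cosh=2.536842, sinh=2.331430; start (x,ẋ)=(0.038800, -0.157100) → end (x,ẋ)=(0.129311, 0.567140)
phase 2: p=0.1902, T=0.346, ωT=1.033260, cosh=1.583028, sinh=1.227183; start (x,ẋ)=(0.129311, 0.567140) → end (x,ẋ)=(0.326870, 0.674655)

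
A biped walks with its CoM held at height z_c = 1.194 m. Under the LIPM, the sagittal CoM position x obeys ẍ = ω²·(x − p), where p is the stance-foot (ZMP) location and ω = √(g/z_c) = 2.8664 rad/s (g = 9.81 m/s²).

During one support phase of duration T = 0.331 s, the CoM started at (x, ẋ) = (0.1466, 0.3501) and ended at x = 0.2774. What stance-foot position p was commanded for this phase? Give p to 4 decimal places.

p = 0.1533

ωT = 2.8664·0.331 = 0.948778; cosh(ωT) = 1.484883, sinh(ωT) = 1.097670
x(T) = p + (x₀−p)·cosh(ωT) + (ẋ₀/ω)·sinh(ωT) ⇒ p·(1 − cosh) = x(T) − x₀·cosh − (ẋ₀/ω)·sinh
numerator   = 0.2774 − (0.1466)·1.484883 − (0.3501/2.8664)·1.097670 = -0.074352
denominator = 1 − 1.484883 = -0.484883
p = -0.074352 / -0.484883 = 0.1533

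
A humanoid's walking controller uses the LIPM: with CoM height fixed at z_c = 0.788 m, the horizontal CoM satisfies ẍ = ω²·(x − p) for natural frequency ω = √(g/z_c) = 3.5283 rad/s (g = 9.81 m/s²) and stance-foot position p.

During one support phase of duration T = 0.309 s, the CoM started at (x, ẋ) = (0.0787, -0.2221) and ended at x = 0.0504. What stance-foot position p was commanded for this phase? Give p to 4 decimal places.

p = -0.0048

ωT = 3.5283·0.309 = 1.090245; cosh(ωT) = 1.655568, sinh(ωT) = 1.319434
x(T) = p + (x₀−p)·cosh(ωT) + (ẋ₀/ω)·sinh(ωT) ⇒ p·(1 − cosh) = x(T) − x₀·cosh − (ẋ₀/ω)·sinh
numerator   = 0.0504 − (0.0787)·1.655568 − (-0.2221/3.5283)·1.319434 = 0.003163
denominator = 1 − 1.655568 = -0.655568
p = 0.003163 / -0.655568 = -0.0048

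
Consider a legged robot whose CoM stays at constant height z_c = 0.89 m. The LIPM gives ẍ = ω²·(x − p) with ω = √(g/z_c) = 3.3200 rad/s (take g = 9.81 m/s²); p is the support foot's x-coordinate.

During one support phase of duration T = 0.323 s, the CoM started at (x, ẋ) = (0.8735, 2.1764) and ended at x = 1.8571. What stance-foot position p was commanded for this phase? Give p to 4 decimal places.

p = 0.6553

ωT = 3.3200·0.323 = 1.072360; cosh(ωT) = 1.632234, sinh(ωT) = 1.290034
x(T) = p + (x₀−p)·cosh(ωT) + (ẋ₀/ω)·sinh(ωT) ⇒ p·(1 − cosh) = x(T) − x₀·cosh − (ẋ₀/ω)·sinh
numerator   = 1.8571 − (0.8735)·1.632234 − (2.1764/3.3200)·1.290034 = -0.414328
denominator = 1 − 1.632234 = -0.632234
p = -0.414328 / -0.632234 = 0.6553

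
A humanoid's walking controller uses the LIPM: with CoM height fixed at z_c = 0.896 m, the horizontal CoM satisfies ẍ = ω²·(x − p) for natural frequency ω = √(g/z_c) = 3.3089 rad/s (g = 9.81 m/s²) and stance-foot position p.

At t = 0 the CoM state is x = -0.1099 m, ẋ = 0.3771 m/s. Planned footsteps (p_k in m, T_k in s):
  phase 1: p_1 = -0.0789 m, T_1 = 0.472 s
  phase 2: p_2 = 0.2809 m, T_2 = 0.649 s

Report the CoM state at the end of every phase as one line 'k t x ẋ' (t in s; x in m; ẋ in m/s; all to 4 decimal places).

1 0.4720 0.1037 0.7047
2 1.1210 0.4111 0.5816

phase 1: p=-0.0789, T=0.472, ωT=1.561801, cosh=2.488578, sinh=2.278820; start (x,ẋ)=(-0.109900, 0.377100) → end (x,ẋ)=(0.103661, 0.704691)
phase 2: p=0.2809, T=0.649, ωT=2.147476, cosh=4.339998, sinh=4.223220; start (x,ẋ)=(0.103661, 0.704691) → end (x,ẋ)=(0.411094, 0.581577)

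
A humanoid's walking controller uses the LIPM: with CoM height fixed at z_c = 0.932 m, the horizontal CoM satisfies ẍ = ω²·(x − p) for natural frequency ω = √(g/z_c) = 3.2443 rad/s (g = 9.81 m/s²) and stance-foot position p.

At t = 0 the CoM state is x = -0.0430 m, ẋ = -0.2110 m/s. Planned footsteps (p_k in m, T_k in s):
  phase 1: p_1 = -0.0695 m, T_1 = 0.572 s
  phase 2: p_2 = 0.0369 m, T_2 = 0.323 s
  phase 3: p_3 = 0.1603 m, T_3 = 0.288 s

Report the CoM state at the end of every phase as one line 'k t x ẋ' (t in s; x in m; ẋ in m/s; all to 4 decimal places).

1 0.5720 -0.1856 -0.4231
2 0.8950 -0.4824 -1.5801
3 1.1830 -1.3082 -4.5659

phase 1: p=-0.0695, T=0.572, ωT=1.855740, cosh=3.276382, sinh=3.120045; start (x,ẋ)=(-0.043000, -0.211000) → end (x,ẋ)=(-0.185595, -0.423074)
phase 2: p=0.0369, T=0.323, ωT=1.047909, cosh=1.601176, sinh=1.250506; start (x,ẋ)=(-0.185595, -0.423074) → end (x,ẋ)=(-0.482426, -1.580080)
phase 3: p=0.1603, T=0.288, ωT=0.934358, cosh=1.469209, sinh=1.076371; start (x,ẋ)=(-0.482426, -1.580080) → end (x,ẋ)=(-1.308226, -4.565912)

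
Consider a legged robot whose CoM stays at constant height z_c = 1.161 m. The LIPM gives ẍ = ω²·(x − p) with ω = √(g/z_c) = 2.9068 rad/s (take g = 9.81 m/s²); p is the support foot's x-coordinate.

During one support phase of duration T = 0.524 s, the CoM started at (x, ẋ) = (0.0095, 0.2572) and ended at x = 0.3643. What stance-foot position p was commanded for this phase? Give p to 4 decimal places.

ωT = 2.9068·0.524 = 1.523163; cosh(ωT) = 2.402366, sinh(ωT) = 2.184345
x(T) = p + (x₀−p)·cosh(ωT) + (ẋ₀/ω)·sinh(ωT) ⇒ p·(1 − cosh) = x(T) − x₀·cosh − (ẋ₀/ω)·sinh
numerator   = 0.3643 − (0.0095)·2.402366 − (0.2572/2.9068)·2.184345 = 0.148202
denominator = 1 − 2.402366 = -1.402366
p = 0.148202 / -1.402366 = -0.1057

p = -0.1057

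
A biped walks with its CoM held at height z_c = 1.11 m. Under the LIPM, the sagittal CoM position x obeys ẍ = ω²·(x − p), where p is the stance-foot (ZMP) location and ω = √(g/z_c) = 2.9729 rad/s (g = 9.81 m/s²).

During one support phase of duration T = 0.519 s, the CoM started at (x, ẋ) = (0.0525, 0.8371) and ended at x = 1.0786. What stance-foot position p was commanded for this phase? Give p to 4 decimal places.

p = -0.2224

ωT = 2.9729·0.519 = 1.542935; cosh(ωT) = 2.446027, sinh(ωT) = 2.232274
x(T) = p + (x₀−p)·cosh(ωT) + (ẋ₀/ω)·sinh(ωT) ⇒ p·(1 − cosh) = x(T) − x₀·cosh − (ẋ₀/ω)·sinh
numerator   = 1.0786 − (0.0525)·2.446027 − (0.8371/2.9729)·2.232274 = 0.321627
denominator = 1 − 2.446027 = -1.446027
p = 0.321627 / -1.446027 = -0.2224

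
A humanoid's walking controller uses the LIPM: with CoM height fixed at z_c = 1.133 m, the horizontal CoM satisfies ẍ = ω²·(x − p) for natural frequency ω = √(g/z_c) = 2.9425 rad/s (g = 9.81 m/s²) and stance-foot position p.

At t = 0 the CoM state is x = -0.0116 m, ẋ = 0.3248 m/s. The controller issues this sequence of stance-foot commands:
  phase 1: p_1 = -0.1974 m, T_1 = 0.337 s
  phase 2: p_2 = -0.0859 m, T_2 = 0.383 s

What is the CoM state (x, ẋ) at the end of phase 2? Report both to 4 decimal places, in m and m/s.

x = 0.9605, ẋ = 3.1588

phase 1: p=-0.1974, T=0.337, ωT=0.991623, cosh=1.533289, sinh=1.162315; start (x,ẋ)=(-0.011600, 0.324800) → end (x,ẋ)=(0.215784, 1.133469)
phase 2: p=-0.0859, T=0.383, ωT=1.126977, cosh=1.705163, sinh=1.381151; start (x,ẋ)=(0.215784, 1.133469) → end (x,ẋ)=(0.960549, 3.158806)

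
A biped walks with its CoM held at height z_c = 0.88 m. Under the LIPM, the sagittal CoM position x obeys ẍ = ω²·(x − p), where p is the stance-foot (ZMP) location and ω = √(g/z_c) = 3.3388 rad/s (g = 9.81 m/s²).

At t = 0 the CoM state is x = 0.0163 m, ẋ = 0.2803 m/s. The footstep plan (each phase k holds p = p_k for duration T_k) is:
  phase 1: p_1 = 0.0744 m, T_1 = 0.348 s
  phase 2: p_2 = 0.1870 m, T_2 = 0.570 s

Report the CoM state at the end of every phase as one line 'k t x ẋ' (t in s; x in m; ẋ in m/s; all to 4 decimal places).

phase 1: p=0.0744, T=0.348, ωT=1.161902, cosh=1.754449, sinh=1.441559; start (x,ẋ)=(0.016300, 0.280300) → end (x,ẋ)=(0.093489, 0.212132)
phase 2: p=0.1870, T=0.570, ωT=1.903116, cosh=3.427932, sinh=3.278828; start (x,ẋ)=(0.093489, 0.212132) → end (x,ẋ)=(0.074772, -0.296526)

1 0.3480 0.0935 0.2121
2 0.9180 0.0748 -0.2965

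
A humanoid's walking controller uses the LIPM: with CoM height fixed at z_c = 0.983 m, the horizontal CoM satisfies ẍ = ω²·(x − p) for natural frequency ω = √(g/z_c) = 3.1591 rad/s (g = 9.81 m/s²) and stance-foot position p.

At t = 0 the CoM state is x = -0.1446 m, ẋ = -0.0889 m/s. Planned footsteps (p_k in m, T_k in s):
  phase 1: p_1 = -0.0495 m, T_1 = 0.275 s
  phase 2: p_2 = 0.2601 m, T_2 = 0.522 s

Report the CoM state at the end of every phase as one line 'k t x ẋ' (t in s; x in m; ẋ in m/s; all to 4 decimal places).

phase 1: p=-0.0495, T=0.275, ωT=0.868753, cosh=1.401705, sinh=0.982230; start (x,ẋ)=(-0.144600, -0.088900) → end (x,ẋ)=(-0.210443, -0.419703)
phase 2: p=0.2601, T=0.522, ωT=1.649050, cosh=2.697134, sinh=2.504902; start (x,ẋ)=(-0.210443, -0.419703) → end (x,ẋ)=(-1.341807, -4.855514)

1 0.2750 -0.2104 -0.4197
2 0.7970 -1.3418 -4.8555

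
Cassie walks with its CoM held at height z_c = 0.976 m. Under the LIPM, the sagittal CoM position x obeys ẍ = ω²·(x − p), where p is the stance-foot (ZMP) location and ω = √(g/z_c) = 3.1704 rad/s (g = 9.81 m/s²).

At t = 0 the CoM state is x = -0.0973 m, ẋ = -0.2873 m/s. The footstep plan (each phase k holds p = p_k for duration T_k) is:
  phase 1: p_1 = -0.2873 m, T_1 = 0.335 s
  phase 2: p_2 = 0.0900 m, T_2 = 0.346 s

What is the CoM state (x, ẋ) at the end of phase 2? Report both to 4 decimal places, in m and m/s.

x = -0.0913, ẋ = -0.2783

phase 1: p=-0.2873, T=0.335, ωT=1.062084, cosh=1.619064, sinh=1.273329; start (x,ẋ)=(-0.097300, -0.287300) → end (x,ẋ)=(-0.095066, 0.301866)
phase 2: p=0.0900, T=0.346, ωT=1.096958, cosh=1.664464, sinh=1.330579; start (x,ẋ)=(-0.095066, 0.301866) → end (x,ẋ)=(-0.091347, -0.278251)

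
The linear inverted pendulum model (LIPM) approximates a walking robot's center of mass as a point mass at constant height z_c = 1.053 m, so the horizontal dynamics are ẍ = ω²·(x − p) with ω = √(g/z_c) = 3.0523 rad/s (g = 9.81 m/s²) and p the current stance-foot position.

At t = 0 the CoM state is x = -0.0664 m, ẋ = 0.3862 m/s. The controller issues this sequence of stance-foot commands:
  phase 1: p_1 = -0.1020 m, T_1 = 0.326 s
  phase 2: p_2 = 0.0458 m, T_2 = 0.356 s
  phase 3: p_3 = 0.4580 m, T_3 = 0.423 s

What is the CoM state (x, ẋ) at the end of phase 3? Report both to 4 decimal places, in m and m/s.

phase 1: p=-0.1020, T=0.326, ωT=0.995050, cosh=1.537282, sinh=1.167577; start (x,ẋ)=(-0.066400, 0.386200) → end (x,ẋ)=(0.100458, 0.720569)
phase 2: p=0.0458, T=0.356, ωT=1.086619, cosh=1.650795, sinh=1.313440; start (x,ẋ)=(0.100458, 0.720569) → end (x,ẋ)=(0.446098, 1.408636)
phase 3: p=0.4580, T=0.423, ωT=1.291123, cosh=1.955915, sinh=1.680953; start (x,ẋ)=(0.446098, 1.408636) → end (x,ẋ)=(1.210481, 2.694108)

x = 1.2105, ẋ = 2.6941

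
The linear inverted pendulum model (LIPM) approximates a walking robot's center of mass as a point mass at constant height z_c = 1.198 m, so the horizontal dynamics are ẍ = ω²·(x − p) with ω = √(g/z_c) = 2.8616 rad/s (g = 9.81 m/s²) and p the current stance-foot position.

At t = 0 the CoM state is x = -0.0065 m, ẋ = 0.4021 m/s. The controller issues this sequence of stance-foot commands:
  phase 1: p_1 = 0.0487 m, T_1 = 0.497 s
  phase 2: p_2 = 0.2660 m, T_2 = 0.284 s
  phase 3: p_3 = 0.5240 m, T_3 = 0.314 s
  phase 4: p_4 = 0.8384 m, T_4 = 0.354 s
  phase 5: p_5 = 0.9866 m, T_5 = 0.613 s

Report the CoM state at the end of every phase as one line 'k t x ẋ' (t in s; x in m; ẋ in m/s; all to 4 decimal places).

1 0.4970 0.2020 0.5737
2 0.7810 0.3611 0.6079
3 1.0950 0.5084 0.3928
4 1.4490 0.4882 -0.5166
5 2.0620 -1.0025 -5.5347

phase 1: p=0.0487, T=0.497, ωT=1.422215, cosh=2.193737, sinh=1.952558; start (x,ẋ)=(-0.006500, 0.402100) → end (x,ẋ)=(0.201971, 0.573675)
phase 2: p=0.2660, T=0.284, ωT=0.812694, cosh=1.348817, sinh=0.905156; start (x,ẋ)=(0.201971, 0.573675) → end (x,ẋ)=(0.361096, 0.607935)
phase 3: p=0.5240, T=0.314, ωT=0.898542, cosh=1.431592, sinh=1.024429; start (x,ẋ)=(0.361096, 0.607935) → end (x,ẋ)=(0.508424, 0.392761)
phase 4: p=0.8384, T=0.354, ωT=1.013006, cosh=1.558497, sinh=1.195371; start (x,ẋ)=(0.508424, 0.392761) → end (x,ẋ)=(0.488201, -0.516622)
phase 5: p=0.9866, T=0.613, ωT=1.754161, cosh=2.975824, sinh=2.802772; start (x,ẋ)=(0.488201, -0.516622) → end (x,ẋ)=(-1.002549, -5.534742)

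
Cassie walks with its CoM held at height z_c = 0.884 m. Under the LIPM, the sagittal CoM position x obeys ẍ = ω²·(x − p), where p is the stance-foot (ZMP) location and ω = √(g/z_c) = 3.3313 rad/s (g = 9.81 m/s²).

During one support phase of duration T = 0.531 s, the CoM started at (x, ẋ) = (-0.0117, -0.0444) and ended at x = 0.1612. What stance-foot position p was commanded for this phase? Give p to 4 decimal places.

p = -0.1162

ωT = 3.3313·0.531 = 1.768920; cosh(ωT) = 3.017518, sinh(ωT) = 2.847001
x(T) = p + (x₀−p)·cosh(ωT) + (ẋ₀/ω)·sinh(ωT) ⇒ p·(1 − cosh) = x(T) − x₀·cosh − (ẋ₀/ω)·sinh
numerator   = 0.1612 − (-0.0117)·3.017518 − (-0.0444/3.3313)·2.847001 = 0.234450
denominator = 1 − 3.017518 = -2.017518
p = 0.234450 / -2.017518 = -0.1162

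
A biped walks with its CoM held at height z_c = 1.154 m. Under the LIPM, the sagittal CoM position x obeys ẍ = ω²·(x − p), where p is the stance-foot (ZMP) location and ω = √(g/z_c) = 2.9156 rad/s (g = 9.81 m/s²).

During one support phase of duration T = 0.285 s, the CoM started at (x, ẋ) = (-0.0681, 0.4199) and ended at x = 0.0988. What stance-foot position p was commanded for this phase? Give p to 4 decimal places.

p = -0.1583

ωT = 2.9156·0.285 = 0.830946; cosh(ωT) = 1.365563, sinh(ωT) = 0.929926
x(T) = p + (x₀−p)·cosh(ωT) + (ẋ₀/ω)·sinh(ωT) ⇒ p·(1 − cosh) = x(T) − x₀·cosh − (ẋ₀/ω)·sinh
numerator   = 0.0988 − (-0.0681)·1.365563 − (0.4199/2.9156)·0.929926 = 0.057868
denominator = 1 − 1.365563 = -0.365563
p = 0.057868 / -0.365563 = -0.1583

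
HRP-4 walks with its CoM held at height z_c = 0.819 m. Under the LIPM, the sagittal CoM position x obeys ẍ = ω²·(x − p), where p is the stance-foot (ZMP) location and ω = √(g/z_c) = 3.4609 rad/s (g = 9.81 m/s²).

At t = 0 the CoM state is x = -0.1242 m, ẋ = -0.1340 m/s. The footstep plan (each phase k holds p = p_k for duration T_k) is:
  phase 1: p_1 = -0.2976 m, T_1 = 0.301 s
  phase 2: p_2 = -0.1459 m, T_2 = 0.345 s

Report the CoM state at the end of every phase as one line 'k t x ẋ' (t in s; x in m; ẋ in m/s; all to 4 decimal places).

phase 1: p=-0.2976, T=0.301, ωT=1.041731, cosh=1.593481, sinh=1.240637; start (x,ẋ)=(-0.124200, -0.134000) → end (x,ẋ)=(-0.069326, 0.531005)
phase 2: p=-0.1459, T=0.345, ωT=1.194010, cosh=1.801647, sinh=1.498643; start (x,ẋ)=(-0.069326, 0.531005) → end (x,ẋ)=(0.221996, 1.353848)

1 0.3010 -0.0693 0.5310
2 0.6460 0.2220 1.3538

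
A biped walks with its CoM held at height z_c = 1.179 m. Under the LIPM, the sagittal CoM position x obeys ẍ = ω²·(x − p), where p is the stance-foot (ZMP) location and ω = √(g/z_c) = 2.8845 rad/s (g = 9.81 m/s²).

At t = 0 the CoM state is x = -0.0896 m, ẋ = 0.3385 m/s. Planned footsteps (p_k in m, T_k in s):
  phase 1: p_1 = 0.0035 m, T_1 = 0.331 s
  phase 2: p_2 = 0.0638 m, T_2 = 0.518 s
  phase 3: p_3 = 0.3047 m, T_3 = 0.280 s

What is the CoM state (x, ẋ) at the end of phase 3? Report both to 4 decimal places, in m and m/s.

x = -0.0127, ẋ = -0.5649

phase 1: p=0.0035, T=0.331, ωT=0.954770, cosh=1.491486, sinh=1.106585; start (x,ẋ)=(-0.089600, 0.338500) → end (x,ẋ)=(-0.005498, 0.207698)
phase 2: p=0.0638, T=0.518, ωT=1.494171, cosh=2.340038, sinh=2.115603; start (x,ẋ)=(-0.005498, 0.207698) → end (x,ẋ)=(0.053974, 0.063133)
phase 3: p=0.3047, T=0.280, ωT=0.807660, cosh=1.344277, sinh=0.898377; start (x,ẋ)=(0.053974, 0.063133) → end (x,ẋ)=(-0.012683, -0.564857)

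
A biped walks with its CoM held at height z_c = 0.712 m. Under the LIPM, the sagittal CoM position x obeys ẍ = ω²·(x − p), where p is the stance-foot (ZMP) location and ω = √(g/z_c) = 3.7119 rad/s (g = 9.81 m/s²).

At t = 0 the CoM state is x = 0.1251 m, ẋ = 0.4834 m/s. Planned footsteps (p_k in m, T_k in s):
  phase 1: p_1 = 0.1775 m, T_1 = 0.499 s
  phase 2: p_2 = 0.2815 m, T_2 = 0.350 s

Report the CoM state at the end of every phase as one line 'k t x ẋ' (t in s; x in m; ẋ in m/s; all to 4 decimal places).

1 0.4990 0.4112 0.9739
2 0.8490 0.9822 2.7351

phase 1: p=0.1775, T=0.499, ωT=1.852238, cosh=3.265478, sinh=3.108592; start (x,ẋ)=(0.125100, 0.483400) → end (x,ẋ)=(0.411220, 0.973900)
phase 2: p=0.2815, T=0.350, ωT=1.299165, cosh=1.969497, sinh=1.696737; start (x,ẋ)=(0.411220, 0.973900) → end (x,ẋ)=(0.982160, 2.735086)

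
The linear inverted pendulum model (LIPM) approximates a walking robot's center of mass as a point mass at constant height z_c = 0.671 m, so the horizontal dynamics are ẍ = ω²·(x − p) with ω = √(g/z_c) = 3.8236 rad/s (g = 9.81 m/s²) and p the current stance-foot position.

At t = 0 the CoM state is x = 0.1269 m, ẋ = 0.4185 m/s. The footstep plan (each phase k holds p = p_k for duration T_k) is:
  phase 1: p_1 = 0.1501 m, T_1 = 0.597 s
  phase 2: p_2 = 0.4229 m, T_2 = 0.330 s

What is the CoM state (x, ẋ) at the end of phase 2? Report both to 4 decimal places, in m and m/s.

phase 1: p=0.1501, T=0.597, ωT=2.282689, cosh=4.952508, sinh=4.850499; start (x,ẋ)=(0.126900, 0.418500) → end (x,ẋ)=(0.566098, 1.642349)
phase 2: p=0.4229, T=0.330, ωT=1.261788, cosh=1.907439, sinh=1.624292; start (x,ẋ)=(0.566098, 1.642349) → end (x,ẋ)=(1.393722, 4.022030)

x = 1.3937, ẋ = 4.0220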